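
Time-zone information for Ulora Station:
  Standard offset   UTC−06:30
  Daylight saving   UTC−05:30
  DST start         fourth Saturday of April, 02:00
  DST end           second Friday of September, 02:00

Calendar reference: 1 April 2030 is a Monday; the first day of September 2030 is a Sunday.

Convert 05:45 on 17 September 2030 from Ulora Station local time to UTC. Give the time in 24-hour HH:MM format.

12:15

1 April 2030 is a Monday, so the first Saturday is April 6 and the fourth is April 27.
1 September 2030 is a Sunday, so the first Friday is September 6 and the second is September 13.
17 September 2030 does not fall between 27 April and 13 September, so daylight saving is not in effect and Ulora Station is at UTC−06:30.
05:45 local + 6h30m = 12:15 UTC.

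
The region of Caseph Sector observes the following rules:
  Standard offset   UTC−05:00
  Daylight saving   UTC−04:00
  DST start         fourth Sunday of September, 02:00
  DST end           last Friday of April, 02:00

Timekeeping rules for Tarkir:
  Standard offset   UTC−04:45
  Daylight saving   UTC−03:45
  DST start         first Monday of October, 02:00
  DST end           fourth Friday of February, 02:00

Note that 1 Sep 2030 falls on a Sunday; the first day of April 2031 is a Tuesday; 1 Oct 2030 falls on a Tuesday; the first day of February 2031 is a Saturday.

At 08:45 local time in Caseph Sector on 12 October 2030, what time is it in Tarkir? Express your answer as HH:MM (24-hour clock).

09:00

1 September 2030 is a Sunday, so the first Sunday is September 1 and the fourth is September 22.
1 April 2031 is a Tuesday, so Fridays fall on 4, 11, 18, 25; the last is April 25.
Daylight saving runs 22 September 2030 – 25 April 2031; 12 October 2030 is inside that window, so Caseph Sector is at UTC−04:00.
08:45 Caseph Sector + 4h = 12:45 UTC.
1 October 2030 is a Tuesday, so the first Monday is October 7.
1 February 2031 is a Saturday, so the first Friday is February 7 and the fourth is February 28.
At the standard offset (UTC−04:45), 12:45 UTC − 4h45m = 08:00 Tarkir standard time.
The standard-time date in Tarkir, 12 October 2030, falls between 7 October 2030 and 28 February 2031, so daylight saving is in effect and Tarkir is at UTC−03:45.
12:45 UTC − 3h45m = 09:00 Tarkir.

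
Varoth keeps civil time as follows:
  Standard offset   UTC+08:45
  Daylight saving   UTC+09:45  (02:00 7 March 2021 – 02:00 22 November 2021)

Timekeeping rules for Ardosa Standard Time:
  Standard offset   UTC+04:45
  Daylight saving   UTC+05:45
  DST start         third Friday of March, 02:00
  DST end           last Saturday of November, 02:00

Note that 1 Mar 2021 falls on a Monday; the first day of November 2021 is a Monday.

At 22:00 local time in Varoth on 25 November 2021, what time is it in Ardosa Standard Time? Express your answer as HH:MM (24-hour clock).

25 November 2021 is outside the daylight-saving period (7 March – 22 November), so Varoth is on standard time, UTC+08:45.
22:00 Varoth − 8h45m = 13:15 UTC.
1 March 2021 is a Monday, so the first Friday is March 5 and the third is March 19.
1 November 2021 is a Monday, so Saturdays fall on 6, 13, 20, 27; the last is November 27.
At the standard offset (UTC+04:45), 13:15 UTC + 4h45m = 18:00 Ardosa Standard Time standard time.
Daylight saving runs 19 March – 27 November; the standard-time date in Ardosa Standard Time, 25 November 2021, is inside that window, so Ardosa Standard Time is at UTC+05:45.
13:15 UTC + 5h45m = 19:00 Ardosa Standard Time.

19:00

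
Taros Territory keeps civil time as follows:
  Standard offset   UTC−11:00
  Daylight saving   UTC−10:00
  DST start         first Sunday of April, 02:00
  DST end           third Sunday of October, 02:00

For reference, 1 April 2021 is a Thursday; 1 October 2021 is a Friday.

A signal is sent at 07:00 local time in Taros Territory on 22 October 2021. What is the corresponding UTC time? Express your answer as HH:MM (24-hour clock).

18:00

1 April 2021 is a Thursday, so the first Sunday is April 4.
1 October 2021 is a Friday, so the first Sunday is October 3 and the third is October 17.
22 October 2021 does not fall between 4 April and 17 October, so daylight saving is not in effect and Taros Territory is at UTC−11:00.
07:00 local + 11h = 18:00 UTC.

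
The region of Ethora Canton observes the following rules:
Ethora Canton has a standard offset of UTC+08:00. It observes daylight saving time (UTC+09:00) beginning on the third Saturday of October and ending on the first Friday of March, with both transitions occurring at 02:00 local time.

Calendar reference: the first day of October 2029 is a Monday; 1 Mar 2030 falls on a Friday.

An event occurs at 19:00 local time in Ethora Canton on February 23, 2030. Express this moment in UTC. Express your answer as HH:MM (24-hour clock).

10:00

1 October 2029 is a Monday, so the first Saturday is October 6 and the third is October 20.
1 March 2030 is a Friday, so the first Friday is March 1.
Daylight saving runs 20 October 2029 – 1 March 2030; February 23, 2030 is inside that window, so Ethora Canton is at UTC+09:00.
19:00 local − 9h = 10:00 UTC.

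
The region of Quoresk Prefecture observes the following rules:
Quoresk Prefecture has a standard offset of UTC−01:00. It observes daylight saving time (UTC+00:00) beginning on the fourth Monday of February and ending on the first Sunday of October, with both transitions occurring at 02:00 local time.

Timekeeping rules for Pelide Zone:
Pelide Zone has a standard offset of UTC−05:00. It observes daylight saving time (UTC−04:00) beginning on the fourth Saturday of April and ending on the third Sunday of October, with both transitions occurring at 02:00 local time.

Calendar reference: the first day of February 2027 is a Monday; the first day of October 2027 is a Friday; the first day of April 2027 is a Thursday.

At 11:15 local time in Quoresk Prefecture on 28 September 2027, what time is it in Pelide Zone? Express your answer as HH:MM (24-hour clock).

07:15

1 February 2027 is a Monday, so the first Monday is February 1 and the fourth is February 22.
1 October 2027 is a Friday, so the first Sunday is October 3.
Daylight saving runs 22 February – 3 October; 28 September 2027 is inside that window, so Quoresk Prefecture is at UTC+00:00.
11:15 Quoresk Prefecture − 0h = 11:15 UTC.
1 April 2027 is a Thursday, so the first Saturday is April 3 and the fourth is April 24.
1 October 2027 is a Friday, so the first Sunday is October 3 and the third is October 17.
At the standard offset (UTC−05:00), 11:15 UTC − 5h = 06:15 Pelide Zone standard time.
The standard-time date in Pelide Zone, 28 September 2027, lies within the daylight-saving period (24 April – 17 October), so Pelide Zone is on daylight time, UTC−04:00.
11:15 UTC − 4h = 07:15 Pelide Zone.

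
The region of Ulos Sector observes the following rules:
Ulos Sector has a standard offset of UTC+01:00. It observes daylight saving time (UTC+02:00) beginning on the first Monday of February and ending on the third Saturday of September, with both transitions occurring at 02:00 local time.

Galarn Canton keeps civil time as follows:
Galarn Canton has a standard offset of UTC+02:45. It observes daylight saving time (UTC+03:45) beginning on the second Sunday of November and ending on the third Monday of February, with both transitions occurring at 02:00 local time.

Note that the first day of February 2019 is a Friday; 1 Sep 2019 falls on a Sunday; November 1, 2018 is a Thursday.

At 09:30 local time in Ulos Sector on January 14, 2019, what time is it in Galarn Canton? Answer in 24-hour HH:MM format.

1 February 2019 is a Friday, so the first Monday is February 4.
1 September 2019 is a Sunday, so the first Saturday is September 7 and the third is September 21.
January 14, 2019 does not fall between 4 February and 21 September, so daylight saving is not in effect and Ulos Sector is at UTC+01:00.
09:30 Ulos Sector − 1h = 08:30 UTC.
1 November 2018 is a Thursday, so the first Sunday is November 4 and the second is November 11.
1 February 2019 is a Friday, so the first Monday is February 4 and the third is February 18.
At the standard offset (UTC+02:45), 08:30 UTC + 2h45m = 11:15 Galarn Canton standard time.
The standard-time date in Galarn Canton, January 14, 2019, lies within the daylight-saving period (11 November 2018 – 18 February 2019), so Galarn Canton is on daylight time, UTC+03:45.
08:30 UTC + 3h45m = 12:15 Galarn Canton.

12:15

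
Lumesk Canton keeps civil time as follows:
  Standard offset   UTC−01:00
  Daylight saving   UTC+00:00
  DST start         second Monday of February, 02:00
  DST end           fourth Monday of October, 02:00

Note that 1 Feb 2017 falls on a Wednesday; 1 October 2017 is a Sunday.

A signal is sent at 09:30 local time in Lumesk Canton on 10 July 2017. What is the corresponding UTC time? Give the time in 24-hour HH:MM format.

1 February 2017 is a Wednesday, so the first Monday is February 6 and the second is February 13.
1 October 2017 is a Sunday, so the first Monday is October 2 and the fourth is October 23.
10 July 2017 lies within the daylight-saving period (13 February – 23 October), so Lumesk Canton is on daylight time, UTC+00:00.
09:30 local − 0h = 09:30 UTC.

09:30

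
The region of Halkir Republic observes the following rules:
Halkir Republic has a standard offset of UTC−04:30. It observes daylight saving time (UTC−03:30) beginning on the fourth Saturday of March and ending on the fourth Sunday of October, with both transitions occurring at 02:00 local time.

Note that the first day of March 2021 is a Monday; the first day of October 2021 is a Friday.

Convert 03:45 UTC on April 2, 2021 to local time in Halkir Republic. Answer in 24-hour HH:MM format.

1 March 2021 is a Monday, so the first Saturday is March 6 and the fourth is March 27.
1 October 2021 is a Friday, so the first Sunday is October 3 and the fourth is October 24.
At the standard offset (UTC−04:30), 03:45 UTC − 4h30m = 23:15 Halkir Republic standard time (rolling into the previous day, 1 April 2021).
Daylight saving runs 27 March – 24 October; the standard-time date in Halkir Republic, April 1, 2021, is inside that window, so Halkir Republic is at UTC−03:30.
03:45 UTC − 3h30m = 00:15 local.

00:15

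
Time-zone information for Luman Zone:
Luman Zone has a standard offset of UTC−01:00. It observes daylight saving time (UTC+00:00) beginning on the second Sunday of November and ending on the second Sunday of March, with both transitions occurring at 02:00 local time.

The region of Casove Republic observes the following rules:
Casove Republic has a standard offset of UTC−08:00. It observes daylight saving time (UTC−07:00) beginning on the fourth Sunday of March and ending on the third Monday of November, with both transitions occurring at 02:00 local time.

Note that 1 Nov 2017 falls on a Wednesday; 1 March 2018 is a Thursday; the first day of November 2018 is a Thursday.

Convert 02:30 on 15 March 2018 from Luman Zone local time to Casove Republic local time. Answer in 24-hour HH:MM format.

1 November 2017 is a Wednesday, so the first Sunday is November 5 and the second is November 12.
1 March 2018 is a Thursday, so the first Sunday is March 4 and the second is March 11.
15 March 2018 is outside the daylight-saving period (12 November 2017 – 11 March 2018), so Luman Zone is on standard time, UTC−01:00.
02:30 Luman Zone + 1h = 03:30 UTC.
1 March 2018 is a Thursday, so the first Sunday is March 4 and the fourth is March 25.
1 November 2018 is a Thursday, so the first Monday is November 5 and the third is November 19.
At the standard offset (UTC−08:00), 03:30 UTC − 8h = 19:30 Casove Republic standard time (rolling into the previous day, 14 March 2018).
The standard-time date in Casove Republic, 14 March 2018, does not fall between 25 March and 19 November, so daylight saving is not in effect and Casove Republic is at UTC−08:00.
03:30 UTC − 8h = 19:30 Casove Republic (rolling into the previous day, 14 March 2018).

19:30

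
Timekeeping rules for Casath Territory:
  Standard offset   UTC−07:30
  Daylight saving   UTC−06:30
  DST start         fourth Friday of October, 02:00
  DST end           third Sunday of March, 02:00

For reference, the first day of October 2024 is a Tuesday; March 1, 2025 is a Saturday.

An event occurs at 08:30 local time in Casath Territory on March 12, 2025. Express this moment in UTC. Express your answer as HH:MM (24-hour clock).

15:00

1 October 2024 is a Tuesday, so the first Friday is October 4 and the fourth is October 25.
1 March 2025 is a Saturday, so the first Sunday is March 2 and the third is March 16.
March 12, 2025 lies within the daylight-saving period (25 October 2024 – 16 March 2025), so Casath Territory is on daylight time, UTC−06:30.
08:30 local + 6h30m = 15:00 UTC.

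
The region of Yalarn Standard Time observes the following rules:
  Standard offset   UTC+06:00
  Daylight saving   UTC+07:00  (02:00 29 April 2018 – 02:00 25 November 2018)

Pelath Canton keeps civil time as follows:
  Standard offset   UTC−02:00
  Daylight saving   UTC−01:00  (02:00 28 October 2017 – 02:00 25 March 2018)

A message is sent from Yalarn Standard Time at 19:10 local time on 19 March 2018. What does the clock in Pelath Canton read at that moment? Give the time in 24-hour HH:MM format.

Daylight saving runs 29 April – 25 November; 19 March 2018 is outside that window, so Yalarn Standard Time is on standard time at UTC+06:00.
19:10 Yalarn Standard Time − 6h = 13:10 UTC.
At the standard offset (UTC−02:00), 13:10 UTC − 2h = 11:10 Pelath Canton standard time.
Daylight saving runs 28 October 2017 – 25 March 2018; the standard-time date in Pelath Canton, 19 March 2018, is inside that window, so Pelath Canton is at UTC−01:00.
13:10 UTC − 1h = 12:10 Pelath Canton.

12:10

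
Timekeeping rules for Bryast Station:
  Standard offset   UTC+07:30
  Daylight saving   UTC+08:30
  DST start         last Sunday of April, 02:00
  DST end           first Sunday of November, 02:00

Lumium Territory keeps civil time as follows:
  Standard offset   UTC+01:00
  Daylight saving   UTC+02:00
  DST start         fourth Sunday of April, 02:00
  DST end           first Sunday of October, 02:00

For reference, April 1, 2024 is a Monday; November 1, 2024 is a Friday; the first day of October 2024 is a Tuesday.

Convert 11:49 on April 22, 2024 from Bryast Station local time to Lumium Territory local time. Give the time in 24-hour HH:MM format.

05:19

1 April 2024 is a Monday, so Sundays fall on 7, 14, 21, 28; the last is April 28.
1 November 2024 is a Friday, so the first Sunday is November 3.
April 22, 2024 does not fall between 28 April and 3 November, so daylight saving is not in effect and Bryast Station is at UTC+07:30.
11:49 Bryast Station − 7h30m = 04:19 UTC.
1 April 2024 is a Monday, so the first Sunday is April 7 and the fourth is April 28.
1 October 2024 is a Tuesday, so the first Sunday is October 6.
At the standard offset (UTC+01:00), 04:19 UTC + 1h = 05:19 Lumium Territory standard time.
The standard-time date in Lumium Territory, April 22, 2024, does not fall between 28 April and 6 October, so daylight saving is not in effect and Lumium Territory is at UTC+01:00.
04:19 UTC + 1h = 05:19 Lumium Territory.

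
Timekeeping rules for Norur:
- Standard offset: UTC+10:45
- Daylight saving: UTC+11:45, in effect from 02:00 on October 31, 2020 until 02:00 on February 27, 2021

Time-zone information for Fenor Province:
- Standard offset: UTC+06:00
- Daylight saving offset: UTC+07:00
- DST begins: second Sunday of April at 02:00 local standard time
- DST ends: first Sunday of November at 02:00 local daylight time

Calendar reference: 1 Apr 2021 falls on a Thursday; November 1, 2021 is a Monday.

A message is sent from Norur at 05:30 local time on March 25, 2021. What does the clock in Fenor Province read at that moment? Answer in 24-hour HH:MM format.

00:45

March 25, 2021 does not fall between 31 October 2020 and 27 February 2021, so daylight saving is not in effect and Norur is at UTC+10:45.
05:30 Norur − 10h45m = 18:45 UTC (rolling into the previous day, 24 March 2021).
1 April 2021 is a Thursday, so the first Sunday is April 4 and the second is April 11.
1 November 2021 is a Monday, so the first Sunday is November 7.
At the standard offset (UTC+06:00), 18:45 UTC + 6h = 00:45 Fenor Province standard time (rolling into the next day, 25 March 2021).
The standard-time date in Fenor Province, March 25, 2021, is outside the daylight-saving period (11 April – 7 November), so Fenor Province is on standard time, UTC+06:00.
18:45 UTC + 6h = 00:45 Fenor Province (rolling into the next day, 25 March 2021).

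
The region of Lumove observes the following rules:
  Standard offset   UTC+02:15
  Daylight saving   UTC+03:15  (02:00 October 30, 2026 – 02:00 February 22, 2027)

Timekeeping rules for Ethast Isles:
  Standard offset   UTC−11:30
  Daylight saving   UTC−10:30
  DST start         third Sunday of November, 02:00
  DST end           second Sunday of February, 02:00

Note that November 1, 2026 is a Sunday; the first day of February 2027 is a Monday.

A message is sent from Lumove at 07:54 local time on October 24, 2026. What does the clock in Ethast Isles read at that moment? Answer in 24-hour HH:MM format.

18:09

October 24, 2026 does not fall between 30 October 2026 and 22 February 2027, so daylight saving is not in effect and Lumove is at UTC+02:15.
07:54 Lumove − 2h15m = 05:39 UTC.
1 November 2026 is a Sunday, so the first Sunday is November 1 and the third is November 15.
1 February 2027 is a Monday, so the first Sunday is February 7 and the second is February 14.
At the standard offset (UTC−11:30), 05:39 UTC − 11h30m = 18:09 Ethast Isles standard time (rolling into the previous day, 23 October 2026).
The standard-time date in Ethast Isles, October 23, 2026, does not fall between 15 November 2026 and 14 February 2027, so daylight saving is not in effect and Ethast Isles is at UTC−11:30.
05:39 UTC − 11h30m = 18:09 Ethast Isles (rolling into the previous day, 23 October 2026).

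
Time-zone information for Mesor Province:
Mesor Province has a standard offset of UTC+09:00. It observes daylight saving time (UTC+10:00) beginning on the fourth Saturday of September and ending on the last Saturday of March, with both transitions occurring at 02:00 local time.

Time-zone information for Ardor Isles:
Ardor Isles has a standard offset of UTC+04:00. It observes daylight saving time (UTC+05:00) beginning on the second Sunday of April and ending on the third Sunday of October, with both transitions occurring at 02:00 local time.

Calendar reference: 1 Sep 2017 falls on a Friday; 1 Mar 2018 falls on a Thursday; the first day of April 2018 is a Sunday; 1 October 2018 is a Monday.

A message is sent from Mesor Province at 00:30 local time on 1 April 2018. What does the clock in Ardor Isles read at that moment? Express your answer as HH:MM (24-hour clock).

19:30

1 September 2017 is a Friday, so the first Saturday is September 2 and the fourth is September 23.
1 March 2018 is a Thursday, so Saturdays fall on 3, 10, 17, 24, 31; the last is March 31.
1 April 2018 is outside the daylight-saving period (23 September 2017 – 31 March 2018), so Mesor Province is on standard time, UTC+09:00.
00:30 Mesor Province − 9h = 15:30 UTC (rolling into the previous day, 31 March 2018).
1 April 2018 is a Sunday, so the first Sunday is April 1 and the second is April 8.
1 October 2018 is a Monday, so the first Sunday is October 7 and the third is October 21.
At the standard offset (UTC+04:00), 15:30 UTC + 4h = 19:30 Ardor Isles standard time.
Daylight saving runs 8 April – 21 October; the standard-time date in Ardor Isles, 31 March 2018, is outside that window, so Ardor Isles is on standard time at UTC+04:00.
15:30 UTC + 4h = 19:30 Ardor Isles.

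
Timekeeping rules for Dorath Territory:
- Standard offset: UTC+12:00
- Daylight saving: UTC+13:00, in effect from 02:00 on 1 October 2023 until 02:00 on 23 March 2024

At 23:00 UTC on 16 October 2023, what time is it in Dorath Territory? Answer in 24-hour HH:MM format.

12:00

At the standard offset (UTC+12:00), 23:00 UTC + 12h = 11:00 Dorath Territory standard time (rolling into the next day, 17 October 2023).
The standard-time date in Dorath Territory, 17 October 2023, falls between 1 October 2023 and 23 March 2024, so daylight saving is in effect and Dorath Territory is at UTC+13:00.
23:00 UTC + 13h = 12:00 local (rolling into the next day, 17 October 2023).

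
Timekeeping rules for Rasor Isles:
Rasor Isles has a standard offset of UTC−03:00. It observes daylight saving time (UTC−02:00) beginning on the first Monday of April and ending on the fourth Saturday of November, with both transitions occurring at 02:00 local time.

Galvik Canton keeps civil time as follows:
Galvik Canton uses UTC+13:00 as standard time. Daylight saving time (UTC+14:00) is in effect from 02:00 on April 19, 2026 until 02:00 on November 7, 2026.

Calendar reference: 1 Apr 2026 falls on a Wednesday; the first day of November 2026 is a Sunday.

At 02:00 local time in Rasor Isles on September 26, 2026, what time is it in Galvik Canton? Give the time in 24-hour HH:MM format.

1 April 2026 is a Wednesday, so the first Monday is April 6.
1 November 2026 is a Sunday, so the first Saturday is November 7 and the fourth is November 28.
September 26, 2026 lies within the daylight-saving period (6 April – 28 November), so Rasor Isles is on daylight time, UTC−02:00.
02:00 Rasor Isles + 2h = 04:00 UTC.
At the standard offset (UTC+13:00), 04:00 UTC + 13h = 17:00 Galvik Canton standard time.
Daylight saving runs 19 April – 7 November; the standard-time date in Galvik Canton, September 26, 2026, is inside that window, so Galvik Canton is at UTC+14:00.
04:00 UTC + 14h = 18:00 Galvik Canton.

18:00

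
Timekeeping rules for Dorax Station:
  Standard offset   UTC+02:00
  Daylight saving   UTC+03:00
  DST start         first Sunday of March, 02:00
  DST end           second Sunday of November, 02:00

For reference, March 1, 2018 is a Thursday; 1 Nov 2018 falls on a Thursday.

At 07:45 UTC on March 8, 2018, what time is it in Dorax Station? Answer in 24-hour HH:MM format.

1 March 2018 is a Thursday, so the first Sunday is March 4.
1 November 2018 is a Thursday, so the first Sunday is November 4 and the second is November 11.
At the standard offset (UTC+02:00), 07:45 UTC + 2h = 09:45 Dorax Station standard time.
The standard-time date in Dorax Station, March 8, 2018, lies within the daylight-saving period (4 March – 11 November), so Dorax Station is on daylight time, UTC+03:00.
07:45 UTC + 3h = 10:45 local.

10:45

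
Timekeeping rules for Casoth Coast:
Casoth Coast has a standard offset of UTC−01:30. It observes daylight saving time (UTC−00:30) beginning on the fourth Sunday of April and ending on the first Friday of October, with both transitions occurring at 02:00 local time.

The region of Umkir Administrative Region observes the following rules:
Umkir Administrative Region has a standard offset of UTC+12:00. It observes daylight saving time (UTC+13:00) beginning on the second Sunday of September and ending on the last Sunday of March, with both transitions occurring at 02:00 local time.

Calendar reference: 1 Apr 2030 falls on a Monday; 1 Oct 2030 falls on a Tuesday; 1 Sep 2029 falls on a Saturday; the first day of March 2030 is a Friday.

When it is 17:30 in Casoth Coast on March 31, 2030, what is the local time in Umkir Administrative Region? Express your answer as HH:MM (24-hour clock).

07:00

1 April 2030 is a Monday, so the first Sunday is April 7 and the fourth is April 28.
1 October 2030 is a Tuesday, so the first Friday is October 4.
March 31, 2030 is outside the daylight-saving period (28 April – 4 October), so Casoth Coast is on standard time, UTC−01:30.
17:30 Casoth Coast + 1h30m = 19:00 UTC.
1 September 2029 is a Saturday, so the first Sunday is September 2 and the second is September 9.
1 March 2030 is a Friday, so Sundays fall on 3, 10, 17, 24, 31; the last is March 31.
At the standard offset (UTC+12:00), 19:00 UTC + 12h = 07:00 Umkir Administrative Region standard time (rolling into the next day, 1 April 2030).
The standard-time date in Umkir Administrative Region, April 1, 2030, does not fall between 9 September 2029 and 31 March 2030, so daylight saving is not in effect and Umkir Administrative Region is at UTC+12:00.
19:00 UTC + 12h = 07:00 Umkir Administrative Region (rolling into the next day, 1 April 2030).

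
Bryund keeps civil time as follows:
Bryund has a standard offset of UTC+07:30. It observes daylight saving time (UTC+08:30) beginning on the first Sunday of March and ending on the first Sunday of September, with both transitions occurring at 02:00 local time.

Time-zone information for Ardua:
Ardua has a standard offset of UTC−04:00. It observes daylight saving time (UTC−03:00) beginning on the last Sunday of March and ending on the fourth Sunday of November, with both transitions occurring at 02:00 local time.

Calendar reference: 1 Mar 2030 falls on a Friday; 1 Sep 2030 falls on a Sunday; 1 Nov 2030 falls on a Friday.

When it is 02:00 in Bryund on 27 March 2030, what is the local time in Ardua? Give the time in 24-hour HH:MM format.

13:30

1 March 2030 is a Friday, so the first Sunday is March 3.
1 September 2030 is a Sunday, so the first Sunday is September 1.
Daylight saving runs 3 March – 1 September; 27 March 2030 is inside that window, so Bryund is at UTC+08:30.
02:00 Bryund − 8h30m = 17:30 UTC (rolling into the previous day, 26 March 2030).
1 March 2030 is a Friday, so Sundays fall on 3, 10, 17, 24, 31; the last is March 31.
1 November 2030 is a Friday, so the first Sunday is November 3 and the fourth is November 24.
At the standard offset (UTC−04:00), 17:30 UTC − 4h = 13:30 Ardua standard time.
The standard-time date in Ardua, 26 March 2030, does not fall between 31 March and 24 November, so daylight saving is not in effect and Ardua is at UTC−04:00.
17:30 UTC − 4h = 13:30 Ardua.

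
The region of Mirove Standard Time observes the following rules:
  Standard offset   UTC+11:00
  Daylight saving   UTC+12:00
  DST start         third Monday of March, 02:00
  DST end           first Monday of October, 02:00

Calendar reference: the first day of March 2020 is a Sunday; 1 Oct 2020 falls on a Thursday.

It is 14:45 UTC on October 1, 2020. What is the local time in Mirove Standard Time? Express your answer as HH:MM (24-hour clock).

1 March 2020 is a Sunday, so the first Monday is March 2 and the third is March 16.
1 October 2020 is a Thursday, so the first Monday is October 5.
At the standard offset (UTC+11:00), 14:45 UTC + 11h = 01:45 Mirove Standard Time standard time (rolling into the next day, 2 October 2020).
The standard-time date in Mirove Standard Time, October 2, 2020, falls between 16 March and 5 October, so daylight saving is in effect and Mirove Standard Time is at UTC+12:00.
14:45 UTC + 12h = 02:45 local (rolling into the next day, 2 October 2020).

02:45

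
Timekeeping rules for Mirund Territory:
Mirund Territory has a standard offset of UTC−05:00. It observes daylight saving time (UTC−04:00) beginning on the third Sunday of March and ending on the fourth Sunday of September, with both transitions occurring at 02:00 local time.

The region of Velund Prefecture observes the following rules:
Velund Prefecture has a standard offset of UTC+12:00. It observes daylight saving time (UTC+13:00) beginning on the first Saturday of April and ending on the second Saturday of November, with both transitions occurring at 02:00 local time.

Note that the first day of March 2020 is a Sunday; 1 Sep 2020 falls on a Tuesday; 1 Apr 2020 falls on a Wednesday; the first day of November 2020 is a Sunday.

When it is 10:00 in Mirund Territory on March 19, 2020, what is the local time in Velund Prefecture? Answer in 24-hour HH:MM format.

1 March 2020 is a Sunday, so the first Sunday is March 1 and the third is March 15.
1 September 2020 is a Tuesday, so the first Sunday is September 6 and the fourth is September 27.
March 19, 2020 falls between 15 March and 27 September, so daylight saving is in effect and Mirund Territory is at UTC−04:00.
10:00 Mirund Territory + 4h = 14:00 UTC.
1 April 2020 is a Wednesday, so the first Saturday is April 4.
1 November 2020 is a Sunday, so the first Saturday is November 7 and the second is November 14.
At the standard offset (UTC+12:00), 14:00 UTC + 12h = 02:00 Velund Prefecture standard time (rolling into the next day, 20 March 2020).
The standard-time date in Velund Prefecture, March 20, 2020, is outside the daylight-saving period (4 April – 14 November), so Velund Prefecture is on standard time, UTC+12:00.
14:00 UTC + 12h = 02:00 Velund Prefecture (rolling into the next day, 20 March 2020).

02:00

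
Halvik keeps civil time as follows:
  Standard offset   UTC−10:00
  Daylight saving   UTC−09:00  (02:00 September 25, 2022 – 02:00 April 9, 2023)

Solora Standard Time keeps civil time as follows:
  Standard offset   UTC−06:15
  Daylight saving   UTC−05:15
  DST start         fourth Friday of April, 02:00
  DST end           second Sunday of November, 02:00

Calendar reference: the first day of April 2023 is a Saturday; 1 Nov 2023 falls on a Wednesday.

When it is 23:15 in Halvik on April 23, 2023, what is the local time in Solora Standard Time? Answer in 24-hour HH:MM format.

April 23, 2023 is outside the daylight-saving period (25 September 2022 – 9 April 2023), so Halvik is on standard time, UTC−10:00.
23:15 Halvik + 10h = 09:15 UTC (rolling into the next day, 24 April 2023).
1 April 2023 is a Saturday, so the first Friday is April 7 and the fourth is April 28.
1 November 2023 is a Wednesday, so the first Sunday is November 5 and the second is November 12.
At the standard offset (UTC−06:15), 09:15 UTC − 6h15m = 03:00 Solora Standard Time standard time.
Daylight saving runs 28 April – 12 November; the standard-time date in Solora Standard Time, April 24, 2023, is outside that window, so Solora Standard Time is on standard time at UTC−06:15.
09:15 UTC − 6h15m = 03:00 Solora Standard Time.

03:00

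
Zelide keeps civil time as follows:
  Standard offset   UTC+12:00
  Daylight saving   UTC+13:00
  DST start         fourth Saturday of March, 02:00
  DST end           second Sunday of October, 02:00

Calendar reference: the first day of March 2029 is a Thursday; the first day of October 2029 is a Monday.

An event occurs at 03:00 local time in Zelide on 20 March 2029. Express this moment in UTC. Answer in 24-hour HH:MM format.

1 March 2029 is a Thursday, so the first Saturday is March 3 and the fourth is March 24.
1 October 2029 is a Monday, so the first Sunday is October 7 and the second is October 14.
Daylight saving runs 24 March – 14 October; 20 March 2029 is outside that window, so Zelide is on standard time at UTC+12:00.
03:00 local − 12h = 15:00 UTC (rolling into the previous day, 19 March 2029).

15:00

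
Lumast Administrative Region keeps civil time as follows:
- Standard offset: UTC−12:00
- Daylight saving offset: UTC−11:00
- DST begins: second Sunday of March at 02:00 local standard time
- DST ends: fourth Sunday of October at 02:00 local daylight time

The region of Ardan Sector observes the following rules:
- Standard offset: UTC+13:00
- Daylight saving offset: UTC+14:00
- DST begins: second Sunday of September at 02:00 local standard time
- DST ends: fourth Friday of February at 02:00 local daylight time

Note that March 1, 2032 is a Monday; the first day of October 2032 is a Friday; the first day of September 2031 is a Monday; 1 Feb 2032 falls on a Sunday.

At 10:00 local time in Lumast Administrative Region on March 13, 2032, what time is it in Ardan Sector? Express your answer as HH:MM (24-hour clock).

11:00

1 March 2032 is a Monday, so the first Sunday is March 7 and the second is March 14.
1 October 2032 is a Friday, so the first Sunday is October 3 and the fourth is October 24.
March 13, 2032 is outside the daylight-saving period (14 March – 24 October), so Lumast Administrative Region is on standard time, UTC−12:00.
10:00 Lumast Administrative Region + 12h = 22:00 UTC.
1 September 2031 is a Monday, so the first Sunday is September 7 and the second is September 14.
1 February 2032 is a Sunday, so the first Friday is February 6 and the fourth is February 27.
At the standard offset (UTC+13:00), 22:00 UTC + 13h = 11:00 Ardan Sector standard time (rolling into the next day, 14 March 2032).
The standard-time date in Ardan Sector, March 14, 2032, does not fall between 14 September 2031 and 27 February 2032, so daylight saving is not in effect and Ardan Sector is at UTC+13:00.
22:00 UTC + 13h = 11:00 Ardan Sector (rolling into the next day, 14 March 2032).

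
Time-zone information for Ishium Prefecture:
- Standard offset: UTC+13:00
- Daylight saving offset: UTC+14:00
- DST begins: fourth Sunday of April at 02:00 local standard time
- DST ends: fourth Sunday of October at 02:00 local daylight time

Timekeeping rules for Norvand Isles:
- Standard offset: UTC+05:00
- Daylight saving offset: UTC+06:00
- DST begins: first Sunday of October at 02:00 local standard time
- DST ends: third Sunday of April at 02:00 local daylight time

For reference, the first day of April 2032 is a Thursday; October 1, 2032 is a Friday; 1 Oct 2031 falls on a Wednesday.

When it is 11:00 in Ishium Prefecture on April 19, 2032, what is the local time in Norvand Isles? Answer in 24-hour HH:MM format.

03:00

1 April 2032 is a Thursday, so the first Sunday is April 4 and the fourth is April 25.
1 October 2032 is a Friday, so the first Sunday is October 3 and the fourth is October 24.
Daylight saving runs 25 April – 24 October; April 19, 2032 is outside that window, so Ishium Prefecture is on standard time at UTC+13:00.
11:00 Ishium Prefecture − 13h = 22:00 UTC (rolling into the previous day, 18 April 2032).
1 October 2031 is a Wednesday, so the first Sunday is October 5.
1 April 2032 is a Thursday, so the first Sunday is April 4 and the third is April 18.
At the standard offset (UTC+05:00), 22:00 UTC + 5h = 03:00 Norvand Isles standard time (rolling into the next day, 19 April 2032).
The standard-time date in Norvand Isles, April 19, 2032, does not fall between 5 October 2031 and 18 April 2032, so daylight saving is not in effect and Norvand Isles is at UTC+05:00.
22:00 UTC + 5h = 03:00 Norvand Isles (rolling into the next day, 19 April 2032).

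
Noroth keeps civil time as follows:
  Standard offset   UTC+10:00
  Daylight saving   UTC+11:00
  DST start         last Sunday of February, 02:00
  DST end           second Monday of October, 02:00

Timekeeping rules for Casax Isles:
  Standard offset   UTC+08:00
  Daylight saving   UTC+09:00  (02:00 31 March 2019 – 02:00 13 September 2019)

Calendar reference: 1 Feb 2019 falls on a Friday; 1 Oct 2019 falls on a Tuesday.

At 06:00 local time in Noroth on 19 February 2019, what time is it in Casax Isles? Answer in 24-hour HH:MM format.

04:00

1 February 2019 is a Friday, so Sundays fall on 3, 10, 17, 24; the last is February 24.
1 October 2019 is a Tuesday, so the first Monday is October 7 and the second is October 14.
19 February 2019 is outside the daylight-saving period (24 February – 14 October), so Noroth is on standard time, UTC+10:00.
06:00 Noroth − 10h = 20:00 UTC (rolling into the previous day, 18 February 2019).
At the standard offset (UTC+08:00), 20:00 UTC + 8h = 04:00 Casax Isles standard time (rolling into the next day, 19 February 2019).
The standard-time date in Casax Isles, 19 February 2019, is outside the daylight-saving period (31 March – 13 September), so Casax Isles is on standard time, UTC+08:00.
20:00 UTC + 8h = 04:00 Casax Isles (rolling into the next day, 19 February 2019).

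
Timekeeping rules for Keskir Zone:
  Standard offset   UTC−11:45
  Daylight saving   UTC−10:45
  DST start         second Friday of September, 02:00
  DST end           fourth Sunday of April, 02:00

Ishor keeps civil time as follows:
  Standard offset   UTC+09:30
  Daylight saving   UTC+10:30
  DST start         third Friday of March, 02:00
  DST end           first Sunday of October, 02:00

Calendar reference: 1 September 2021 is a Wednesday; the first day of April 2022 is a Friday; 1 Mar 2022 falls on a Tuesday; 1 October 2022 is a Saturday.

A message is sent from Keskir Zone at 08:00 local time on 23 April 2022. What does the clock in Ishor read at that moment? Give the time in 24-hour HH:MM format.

1 September 2021 is a Wednesday, so the first Friday is September 3 and the second is September 10.
1 April 2022 is a Friday, so the first Sunday is April 3 and the fourth is April 24.
Daylight saving runs 10 September 2021 – 24 April 2022; 23 April 2022 is inside that window, so Keskir Zone is at UTC−10:45.
08:00 Keskir Zone + 10h45m = 18:45 UTC.
1 March 2022 is a Tuesday, so the first Friday is March 4 and the third is March 18.
1 October 2022 is a Saturday, so the first Sunday is October 2.
At the standard offset (UTC+09:30), 18:45 UTC + 9h30m = 04:15 Ishor standard time (rolling into the next day, 24 April 2022).
The standard-time date in Ishor, 24 April 2022, lies within the daylight-saving period (18 March – 2 October), so Ishor is on daylight time, UTC+10:30.
18:45 UTC + 10h30m = 05:15 Ishor (rolling into the next day, 24 April 2022).

05:15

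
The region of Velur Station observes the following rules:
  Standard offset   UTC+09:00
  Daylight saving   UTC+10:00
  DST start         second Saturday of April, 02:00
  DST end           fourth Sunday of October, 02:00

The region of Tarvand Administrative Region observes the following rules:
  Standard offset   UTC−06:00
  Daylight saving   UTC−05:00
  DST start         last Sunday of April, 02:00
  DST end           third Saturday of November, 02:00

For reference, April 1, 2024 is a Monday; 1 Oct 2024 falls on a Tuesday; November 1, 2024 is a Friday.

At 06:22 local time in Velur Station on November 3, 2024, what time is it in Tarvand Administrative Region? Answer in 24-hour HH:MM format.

1 April 2024 is a Monday, so the first Saturday is April 6 and the second is April 13.
1 October 2024 is a Tuesday, so the first Sunday is October 6 and the fourth is October 27.
Daylight saving runs 13 April – 27 October; November 3, 2024 is outside that window, so Velur Station is on standard time at UTC+09:00.
06:22 Velur Station − 9h = 21:22 UTC (rolling into the previous day, 2 November 2024).
1 April 2024 is a Monday, so Sundays fall on 7, 14, 21, 28; the last is April 28.
1 November 2024 is a Friday, so the first Saturday is November 2 and the third is November 16.
At the standard offset (UTC−06:00), 21:22 UTC − 6h = 15:22 Tarvand Administrative Region standard time.
Daylight saving runs 28 April – 16 November; the standard-time date in Tarvand Administrative Region, November 2, 2024, is inside that window, so Tarvand Administrative Region is at UTC−05:00.
21:22 UTC − 5h = 16:22 Tarvand Administrative Region.

16:22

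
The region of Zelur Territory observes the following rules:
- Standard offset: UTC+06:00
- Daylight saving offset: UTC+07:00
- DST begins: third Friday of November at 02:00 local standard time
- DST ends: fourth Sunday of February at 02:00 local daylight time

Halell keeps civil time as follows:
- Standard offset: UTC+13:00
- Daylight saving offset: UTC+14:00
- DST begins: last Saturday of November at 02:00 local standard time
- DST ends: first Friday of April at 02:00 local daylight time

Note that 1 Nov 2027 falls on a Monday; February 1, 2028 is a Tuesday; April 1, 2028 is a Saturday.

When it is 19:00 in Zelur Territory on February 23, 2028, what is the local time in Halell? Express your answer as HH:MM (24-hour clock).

1 November 2027 is a Monday, so the first Friday is November 5 and the third is November 19.
1 February 2028 is a Tuesday, so the first Sunday is February 6 and the fourth is February 27.
Daylight saving runs 19 November 2027 – 27 February 2028; February 23, 2028 is inside that window, so Zelur Territory is at UTC+07:00.
19:00 Zelur Territory − 7h = 12:00 UTC.
1 November 2027 is a Monday, so Saturdays fall on 6, 13, 20, 27; the last is November 27.
1 April 2028 is a Saturday, so the first Friday is April 7.
At the standard offset (UTC+13:00), 12:00 UTC + 13h = 01:00 Halell standard time (rolling into the next day, 24 February 2028).
The standard-time date in Halell, February 24, 2028, lies within the daylight-saving period (27 November 2027 – 7 April 2028), so Halell is on daylight time, UTC+14:00.
12:00 UTC + 14h = 02:00 Halell (rolling into the next day, 24 February 2028).

02:00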